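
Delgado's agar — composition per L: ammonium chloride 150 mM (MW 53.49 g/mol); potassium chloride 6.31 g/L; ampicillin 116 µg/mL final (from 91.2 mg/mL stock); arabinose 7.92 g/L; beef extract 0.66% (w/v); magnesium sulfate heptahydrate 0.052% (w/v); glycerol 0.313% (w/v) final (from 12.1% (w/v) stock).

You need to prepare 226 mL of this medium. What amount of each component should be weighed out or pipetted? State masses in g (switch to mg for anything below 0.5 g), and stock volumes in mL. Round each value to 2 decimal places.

Scale factor relative to 1 L: 0.226.
ammonium chloride: 150 mmol/L × 53.49 g/mol × 0.226 L ÷ 1000 = 1.81 g
potassium chloride: 6.31 g/L × 0.226 L = 1.43 g
ampicillin: V = C2·V2/C1 = 116 µg/mL × 226 mL ÷ 91200 µg/mL = 0.29 mL
arabinose: 7.92 g/L × 0.226 L = 1.79 g
beef extract: 0.66 g per 100 mL × 226 mL ÷ 100 = 1.49 g
magnesium sulfate heptahydrate: 0.052% w/v = 0.52 g/L → 0.52 × 0.226 L = 0.11752 g = 117.52 mg
glycerol: V = C2·V2/C1 = 0.313% ÷ 12.1% × 226 mL = 5.85 mL

ammonium chloride 1.81 g; potassium chloride 1.43 g; ampicillin 0.29 mL; arabinose 1.79 g; beef extract 1.49 g; magnesium sulfate heptahydrate 117.52 mg; glycerol 5.85 mL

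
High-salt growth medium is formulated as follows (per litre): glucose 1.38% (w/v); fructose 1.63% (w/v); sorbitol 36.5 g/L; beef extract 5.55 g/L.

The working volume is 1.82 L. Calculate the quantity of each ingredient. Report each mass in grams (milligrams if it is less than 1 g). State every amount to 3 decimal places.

glucose 25.116 g; fructose 29.666 g; sorbitol 66.430 g; beef extract 10.101 g

Scale factor relative to 1 L: 1.82.
glucose: 1.38 g per 100 mL × 1820 mL ÷ 100 = 25.116 g
fructose: 1.63 g per 100 mL × 1820 mL ÷ 100 = 29.666 g
sorbitol: 36.5 g/L × 1.82 L = 66.430 g
beef extract: 5.55 g/L × 1.82 L = 10.101 g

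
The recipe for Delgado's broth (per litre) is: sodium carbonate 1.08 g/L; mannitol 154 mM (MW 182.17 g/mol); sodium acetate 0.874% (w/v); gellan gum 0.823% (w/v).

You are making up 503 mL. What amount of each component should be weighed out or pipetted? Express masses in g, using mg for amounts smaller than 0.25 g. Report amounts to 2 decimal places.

Working volume: 503 mL = 0.503 L.
sodium carbonate: 1.08 g/L × 0.503 L = 0.54 g
mannitol: 154 mmol/L × 182.17 g/mol × 0.503 L ÷ 1000 = 14.11 g
sodium acetate: 0.874% w/v = 8.74 g/L → 8.74 × 0.503 L = 4.40 g
gellan gum: 0.823 g per 100 mL × 503 mL ÷ 100 = 4.14 g

sodium carbonate 0.54 g; mannitol 14.11 g; sodium acetate 4.40 g; gellan gum 4.14 g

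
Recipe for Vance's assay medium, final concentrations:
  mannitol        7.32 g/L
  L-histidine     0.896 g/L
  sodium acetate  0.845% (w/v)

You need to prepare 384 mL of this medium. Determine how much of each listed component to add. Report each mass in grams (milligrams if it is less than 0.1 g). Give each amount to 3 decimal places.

Working volume: 384 mL = 0.384 L.
mannitol: 7.32 g/L × 0.384 L = 2.811 g
L-histidine: 0.896 g/L × 0.384 L = 0.344 g
sodium acetate: 0.845 g per 100 mL × 384 mL ÷ 100 = 3.245 g

mannitol 2.811 g; L-histidine 0.344 g; sodium acetate 3.245 g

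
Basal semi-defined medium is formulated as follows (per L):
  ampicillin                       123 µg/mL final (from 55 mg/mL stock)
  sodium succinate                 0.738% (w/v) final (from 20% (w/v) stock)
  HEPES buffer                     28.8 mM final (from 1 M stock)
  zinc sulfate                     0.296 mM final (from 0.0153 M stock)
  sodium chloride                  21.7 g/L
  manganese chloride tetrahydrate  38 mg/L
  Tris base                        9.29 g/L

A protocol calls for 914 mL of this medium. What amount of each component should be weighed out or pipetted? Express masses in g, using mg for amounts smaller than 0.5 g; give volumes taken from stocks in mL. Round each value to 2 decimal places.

ampicillin 2.04 mL; sodium succinate 33.73 mL; HEPES buffer 26.32 mL; zinc sulfate 17.68 mL; sodium chloride 19.83 g; manganese chloride tetrahydrate 34.73 mg; Tris base 8.49 g

Working volume: 914 mL = 0.914 L.
ampicillin: V = C2·V2/C1 = 123 µg/mL × 914 mL ÷ 55000 µg/mL = 2.04 mL
sodium succinate: dilute stock: 0.738% ÷ 20% × 914 mL = 33.73 mL
HEPES buffer: C1V1 = C2V2 → 28.8 mM × 914 mL ÷ 1000 mM = 26.32 mL
zinc sulfate: V = C2·V2/C1 = 0.296 mM × 914 mL ÷ 15.3 mM = 17.68 mL
sodium chloride: 21.7 g/L × 0.914 L = 19.83 g
manganese chloride tetrahydrate: 38 mg/L × 0.914 L = 34.73 mg
Tris base: 9.29 g/L × 0.914 L = 8.49 g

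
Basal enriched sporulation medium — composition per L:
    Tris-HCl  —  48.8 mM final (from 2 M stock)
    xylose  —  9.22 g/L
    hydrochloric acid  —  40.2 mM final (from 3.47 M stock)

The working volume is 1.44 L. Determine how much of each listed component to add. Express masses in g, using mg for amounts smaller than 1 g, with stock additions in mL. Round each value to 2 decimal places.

Tris-HCl 35.14 mL; xylose 13.28 g; hydrochloric acid 16.68 mL

Scale factor relative to 1 L: 1.44.
Tris-HCl: V = C2·V2/C1 = 48.8 mM × 1440 mL ÷ 2000 mM = 35.14 mL
xylose: 9.22 g/L × 1.44 L = 13.28 g
hydrochloric acid: dilute stock: 40.2 mM × 1440 mL ÷ 3470 mM = 16.68 mL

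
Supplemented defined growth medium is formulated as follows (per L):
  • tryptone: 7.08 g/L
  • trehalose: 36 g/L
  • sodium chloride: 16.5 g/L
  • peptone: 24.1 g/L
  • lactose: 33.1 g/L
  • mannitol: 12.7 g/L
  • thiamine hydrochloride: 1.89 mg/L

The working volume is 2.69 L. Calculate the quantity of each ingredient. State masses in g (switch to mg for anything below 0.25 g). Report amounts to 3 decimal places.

Working volume: 2.69 L.
tryptone: 7.08 g/L × 2.69 L = 19.045 g
trehalose: 36 g/L × 2.69 L = 96.840 g
sodium chloride: 16.5 g/L × 2.69 L = 44.385 g
peptone: 24.1 g/L × 2.69 L = 64.829 g
lactose: 33.1 g/L × 2.69 L = 89.039 g
mannitol: 12.7 g/L × 2.69 L = 34.163 g
thiamine hydrochloride: 1.89 mg/L × 2.69 L = 5.084 mg

tryptone 19.045 g; trehalose 96.840 g; sodium chloride 44.385 g; peptone 64.829 g; lactose 89.039 g; mannitol 34.163 g; thiamine hydrochloride 5.084 mg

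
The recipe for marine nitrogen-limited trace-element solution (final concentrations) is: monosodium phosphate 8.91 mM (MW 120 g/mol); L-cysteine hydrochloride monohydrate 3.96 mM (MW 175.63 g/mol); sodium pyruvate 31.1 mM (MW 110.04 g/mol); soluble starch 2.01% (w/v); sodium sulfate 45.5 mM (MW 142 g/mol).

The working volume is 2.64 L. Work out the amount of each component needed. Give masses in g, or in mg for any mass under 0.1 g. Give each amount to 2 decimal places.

monosodium phosphate 2.82 g; L-cysteine hydrochloride monohydrate 1.84 g; sodium pyruvate 9.03 g; soluble starch 53.06 g; sodium sulfate 17.06 g

Scale factor relative to 1 L: 2.64.
monosodium phosphate: 8.91 mmol/L × 120 g/mol × 2.64 L ÷ 1000 = 2.82 g
L-cysteine hydrochloride monohydrate: 3.96 mmol/L × 175.63 g/mol × 2.64 L ÷ 1000 = 1.84 g
sodium pyruvate: 31.1 mmol/L × 110.04 g/mol × 2.64 L ÷ 1000 = 9.03 g
soluble starch: 2.01 g per 100 mL × 2640 mL ÷ 100 = 53.06 g
sodium sulfate: 45.5 mmol/L × 142 g/mol × 2.64 L ÷ 1000 = 17.06 g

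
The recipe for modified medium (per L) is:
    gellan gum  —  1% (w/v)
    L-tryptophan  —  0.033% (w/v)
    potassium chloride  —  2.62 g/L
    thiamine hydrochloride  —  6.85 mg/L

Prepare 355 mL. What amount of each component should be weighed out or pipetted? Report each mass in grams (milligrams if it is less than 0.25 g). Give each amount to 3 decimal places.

Target volume = 355 mL = 0.355 L.
gellan gum: 1 g per 100 mL × 355 mL ÷ 100 = 3.550 g
L-tryptophan: 0.033% w/v = 0.33 g/L → 0.33 × 0.355 L = 0.11715 g = 117.150 mg
potassium chloride: 2.62 g/L × 0.355 L = 0.930 g
thiamine hydrochloride: 6.85 mg/L × 0.355 L = 2.432 mg

gellan gum 3.550 g; L-tryptophan 117.150 mg; potassium chloride 0.930 g; thiamine hydrochloride 2.432 mg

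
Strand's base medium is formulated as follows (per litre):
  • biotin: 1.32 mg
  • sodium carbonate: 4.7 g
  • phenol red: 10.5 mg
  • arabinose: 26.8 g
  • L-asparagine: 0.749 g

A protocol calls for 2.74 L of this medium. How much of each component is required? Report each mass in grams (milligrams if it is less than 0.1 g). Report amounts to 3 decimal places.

Scale factor = 2740 mL / 1000 mL = 2.74.
biotin: 1.32 mg × (2740 mL / 1000 mL) = 3.617 mg
sodium carbonate: 4.7 g × (2740 mL / 1000 mL) = 12.878 g
phenol red: 10.5 mg × (2740 mL / 1000 mL) = 28.770 mg
arabinose: 26.8 g × (2740 mL / 1000 mL) = 73.432 g
L-asparagine: 0.749 g × (2740 mL / 1000 mL) = 2.052 g

biotin 3.617 mg; sodium carbonate 12.878 g; phenol red 28.770 mg; arabinose 73.432 g; L-asparagine 2.052 g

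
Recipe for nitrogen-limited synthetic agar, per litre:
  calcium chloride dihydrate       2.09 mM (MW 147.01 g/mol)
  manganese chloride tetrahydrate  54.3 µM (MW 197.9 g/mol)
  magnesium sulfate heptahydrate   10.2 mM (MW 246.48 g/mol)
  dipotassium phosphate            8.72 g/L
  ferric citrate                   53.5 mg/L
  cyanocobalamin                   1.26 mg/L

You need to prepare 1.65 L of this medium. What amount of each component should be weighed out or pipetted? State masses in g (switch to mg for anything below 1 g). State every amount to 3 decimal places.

Scale factor relative to 1 L: 1.65.
calcium chloride dihydrate: 2.09 mmol/L × 147.01 mg/mmol × 1.65 L = 506.964 mg
manganese chloride tetrahydrate: 54.3 µmol/L × 197.9 g/mol × 1.65 L ÷ 1000 = 17.731 mg
magnesium sulfate heptahydrate: 10.2 mmol/L × 246.48 g/mol × 1.65 L ÷ 1000 = 4.148 g
dipotassium phosphate: 8.72 g/L × 1.65 L = 14.388 g
ferric citrate: 53.5 mg/L × 1.65 L = 88.275 mg
cyanocobalamin: 1.26 mg/L × 1.65 L = 2.079 mg

calcium chloride dihydrate 506.964 mg; manganese chloride tetrahydrate 17.731 mg; magnesium sulfate heptahydrate 4.148 g; dipotassium phosphate 14.388 g; ferric citrate 88.275 mg; cyanocobalamin 2.079 mg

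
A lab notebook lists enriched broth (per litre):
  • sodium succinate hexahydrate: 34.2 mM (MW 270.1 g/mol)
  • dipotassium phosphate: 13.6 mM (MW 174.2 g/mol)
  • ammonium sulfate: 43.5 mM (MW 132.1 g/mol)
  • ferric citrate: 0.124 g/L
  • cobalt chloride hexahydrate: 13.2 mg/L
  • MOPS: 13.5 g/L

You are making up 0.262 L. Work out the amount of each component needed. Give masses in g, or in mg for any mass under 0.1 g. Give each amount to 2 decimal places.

Scale factor relative to 1 L: 0.262.
sodium succinate hexahydrate: 34.2 mmol/L × 270.1 g/mol × 0.262 L ÷ 1000 = 2.42 g
dipotassium phosphate: 13.6 mmol/L × 174.2 g/mol × 0.262 L ÷ 1000 = 0.62 g
ammonium sulfate: 43.5 mmol/L × 132.1 g/mol × 0.262 L ÷ 1000 = 1.51 g
ferric citrate: 0.124 g/L × 0.262 L = 0.032488 g = 32.49 mg
cobalt chloride hexahydrate: 13.2 mg/L × 0.262 L = 3.46 mg
MOPS: 13.5 g/L × 0.262 L = 3.54 g

sodium succinate hexahydrate 2.42 g; dipotassium phosphate 0.62 g; ammonium sulfate 1.51 g; ferric citrate 32.49 mg; cobalt chloride hexahydrate 3.46 mg; MOPS 3.54 g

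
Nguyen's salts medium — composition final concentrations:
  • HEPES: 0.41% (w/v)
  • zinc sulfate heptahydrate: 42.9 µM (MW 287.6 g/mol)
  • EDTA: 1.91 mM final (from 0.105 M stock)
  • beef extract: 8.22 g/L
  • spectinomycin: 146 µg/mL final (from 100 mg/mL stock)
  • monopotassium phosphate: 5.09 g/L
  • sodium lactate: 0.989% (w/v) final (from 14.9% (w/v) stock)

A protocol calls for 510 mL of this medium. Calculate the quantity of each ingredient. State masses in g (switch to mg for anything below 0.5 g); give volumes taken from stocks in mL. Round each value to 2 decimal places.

HEPES 2.09 g; zinc sulfate heptahydrate 6.29 mg; EDTA 9.28 mL; beef extract 4.19 g; spectinomycin 0.74 mL; monopotassium phosphate 2.60 g; sodium lactate 33.85 mL

Scale factor relative to 1 L: 0.51.
HEPES: 0.41 g per 100 mL × 510 mL ÷ 100 = 2.09 g
zinc sulfate heptahydrate: 42.9 µmol/L × 287.6 g/mol × 0.51 L ÷ 1000 = 6.29 mg
EDTA: C1V1 = C2V2 → 1.91 mM × 510 mL ÷ 105 mM = 9.28 mL
beef extract: 8.22 g/L × 0.51 L = 4.19 g
spectinomycin: V = C2·V2/C1 = 146 µg/mL × 510 mL ÷ 100000 µg/mL = 0.74 mL
monopotassium phosphate: 5.09 g/L × 0.51 L = 2.60 g
sodium lactate: V = C2·V2/C1 = 0.989% ÷ 14.9% × 510 mL = 33.85 mL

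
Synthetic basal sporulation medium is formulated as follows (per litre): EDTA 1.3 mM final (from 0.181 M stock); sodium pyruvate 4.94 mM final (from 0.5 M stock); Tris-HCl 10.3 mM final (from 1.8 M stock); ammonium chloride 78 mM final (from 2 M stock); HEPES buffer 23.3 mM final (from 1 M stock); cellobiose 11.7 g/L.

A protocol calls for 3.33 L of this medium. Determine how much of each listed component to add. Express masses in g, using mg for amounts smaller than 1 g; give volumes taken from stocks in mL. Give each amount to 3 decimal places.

EDTA 23.917 mL; sodium pyruvate 32.900 mL; Tris-HCl 19.055 mL; ammonium chloride 129.870 mL; HEPES buffer 77.589 mL; cellobiose 38.961 g

Working volume: 3.33 L.
EDTA: dilute stock: 1.3 mM × 3330 mL ÷ 181 mM = 23.917 mL
sodium pyruvate: dilute stock: 4.94 mM × 3330 mL ÷ 500 mM = 32.900 mL
Tris-HCl: C1V1 = C2V2 → 10.3 mM × 3330 mL ÷ 1800 mM = 19.055 mL
ammonium chloride: dilute stock: 78 mM × 3330 mL ÷ 2000 mM = 129.870 mL
HEPES buffer: V = C2·V2/C1 = 23.3 mM × 3330 mL ÷ 1000 mM = 77.589 mL
cellobiose: 11.7 g/L × 3.33 L = 38.961 g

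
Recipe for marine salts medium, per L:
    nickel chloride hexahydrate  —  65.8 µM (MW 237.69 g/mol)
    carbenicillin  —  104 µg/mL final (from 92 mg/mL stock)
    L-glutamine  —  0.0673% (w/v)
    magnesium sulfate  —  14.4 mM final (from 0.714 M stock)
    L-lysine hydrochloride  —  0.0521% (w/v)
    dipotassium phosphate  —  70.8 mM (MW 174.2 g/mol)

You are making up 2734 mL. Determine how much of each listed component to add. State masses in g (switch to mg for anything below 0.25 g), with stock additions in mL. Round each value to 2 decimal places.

Scale factor relative to 1 L: 2.734.
nickel chloride hexahydrate: 65.8 µmol/L × 237.69 g/mol × 2.734 L ÷ 1000 = 42.76 mg
carbenicillin: V = C2·V2/C1 = 104 µg/mL × 2734 mL ÷ 92000 µg/mL = 3.09 mL
L-glutamine: 0.0673 g per 100 mL × 2734 mL ÷ 100 = 1.84 g
magnesium sulfate: C1V1 = C2V2 → 14.4 mM × 2734 mL ÷ 714 mM = 55.14 mL
L-lysine hydrochloride: 0.0521% w/v = 0.521 g/L → 0.521 × 2.734 L = 1.42 g
dipotassium phosphate: 70.8 mmol/L × 174.2 g/mol × 2.734 L ÷ 1000 = 33.72 g

nickel chloride hexahydrate 42.76 mg; carbenicillin 3.09 mL; L-glutamine 1.84 g; magnesium sulfate 55.14 mL; L-lysine hydrochloride 1.42 g; dipotassium phosphate 33.72 g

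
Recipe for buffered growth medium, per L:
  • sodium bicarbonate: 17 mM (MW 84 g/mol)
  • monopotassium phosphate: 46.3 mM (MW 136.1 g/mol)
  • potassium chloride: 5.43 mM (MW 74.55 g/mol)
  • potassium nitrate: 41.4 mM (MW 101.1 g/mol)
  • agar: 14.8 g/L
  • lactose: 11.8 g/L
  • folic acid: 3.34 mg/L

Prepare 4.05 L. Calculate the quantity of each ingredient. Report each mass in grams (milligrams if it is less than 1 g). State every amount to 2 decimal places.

sodium bicarbonate 5.78 g; monopotassium phosphate 25.52 g; potassium chloride 1.64 g; potassium nitrate 16.95 g; agar 59.94 g; lactose 47.79 g; folic acid 13.53 mg

Working volume: 4.05 L.
sodium bicarbonate: 17 mmol/L × 84 g/mol × 4.05 L ÷ 1000 = 5.78 g
monopotassium phosphate: 46.3 mmol/L × 136.1 g/mol × 4.05 L ÷ 1000 = 25.52 g
potassium chloride: 5.43 mmol/L × 74.55 g/mol × 4.05 L ÷ 1000 = 1.64 g
potassium nitrate: 41.4 mmol/L × 101.1 g/mol × 4.05 L ÷ 1000 = 16.95 g
agar: 14.8 g/L × 4.05 L = 59.94 g
lactose: 11.8 g/L × 4.05 L = 47.79 g
folic acid: 3.34 mg/L × 4.05 L = 13.53 mg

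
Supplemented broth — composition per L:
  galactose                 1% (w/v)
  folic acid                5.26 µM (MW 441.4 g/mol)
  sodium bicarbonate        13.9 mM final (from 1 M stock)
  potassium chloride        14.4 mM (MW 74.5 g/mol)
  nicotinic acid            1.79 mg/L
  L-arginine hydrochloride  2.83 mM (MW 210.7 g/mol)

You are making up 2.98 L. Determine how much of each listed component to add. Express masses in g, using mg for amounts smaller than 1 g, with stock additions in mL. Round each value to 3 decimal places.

Working volume: 2.98 L.
galactose: 1 g per 100 mL × 2980 mL ÷ 100 = 29.800 g
folic acid: 5.26 µmol/L × 441.4 g/mol × 2.98 L ÷ 1000 = 6.919 mg
sodium bicarbonate: V = C2·V2/C1 = 13.9 mM × 2980 mL ÷ 1000 mM = 41.422 mL
potassium chloride: 14.4 mmol/L × 74.5 g/mol × 2.98 L ÷ 1000 = 3.197 g
nicotinic acid: 1.79 mg/L × 2.98 L = 5.334 mg
L-arginine hydrochloride: 2.83 mmol/L × 210.7 g/mol × 2.98 L ÷ 1000 = 1.777 g

galactose 29.800 g; folic acid 6.919 mg; sodium bicarbonate 41.422 mL; potassium chloride 3.197 g; nicotinic acid 5.334 mg; L-arginine hydrochloride 1.777 g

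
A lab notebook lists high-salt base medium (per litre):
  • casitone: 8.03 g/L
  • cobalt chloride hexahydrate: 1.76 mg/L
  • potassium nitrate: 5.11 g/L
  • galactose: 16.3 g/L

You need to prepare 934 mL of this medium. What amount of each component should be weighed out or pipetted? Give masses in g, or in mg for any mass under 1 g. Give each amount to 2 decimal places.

Target volume = 934 mL = 0.934 L.
casitone: 8.03 g/L × 0.934 L = 7.50 g
cobalt chloride hexahydrate: 1.76 mg/L × 0.934 L = 1.64 mg
potassium nitrate: 5.11 g/L × 0.934 L = 4.77 g
galactose: 16.3 g/L × 0.934 L = 15.22 g

casitone 7.50 g; cobalt chloride hexahydrate 1.64 mg; potassium nitrate 4.77 g; galactose 15.22 g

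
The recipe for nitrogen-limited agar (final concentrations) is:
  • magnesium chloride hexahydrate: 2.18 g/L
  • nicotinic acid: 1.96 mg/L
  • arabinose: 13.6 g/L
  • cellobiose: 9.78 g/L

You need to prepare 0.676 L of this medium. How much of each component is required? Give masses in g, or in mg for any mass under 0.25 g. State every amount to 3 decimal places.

magnesium chloride hexahydrate 1.474 g; nicotinic acid 1.325 mg; arabinose 9.194 g; cellobiose 6.611 g

Scale factor relative to 1 L: 0.676.
magnesium chloride hexahydrate: 2.18 g/L × 0.676 L = 1.474 g
nicotinic acid: 1.96 mg/L × 0.676 L = 1.325 mg
arabinose: 13.6 g/L × 0.676 L = 9.194 g
cellobiose: 9.78 g/L × 0.676 L = 6.611 g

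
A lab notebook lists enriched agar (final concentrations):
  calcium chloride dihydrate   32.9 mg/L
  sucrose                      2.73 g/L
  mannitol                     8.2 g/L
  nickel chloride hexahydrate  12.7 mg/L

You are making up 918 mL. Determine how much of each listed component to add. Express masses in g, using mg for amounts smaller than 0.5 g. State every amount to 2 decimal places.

Working volume: 918 mL = 0.918 L.
calcium chloride dihydrate: 32.9 mg/L × 0.918 L = 30.20 mg
sucrose: 2.73 g/L × 0.918 L = 2.51 g
mannitol: 8.2 g/L × 0.918 L = 7.53 g
nickel chloride hexahydrate: 12.7 mg/L × 0.918 L = 11.66 mg

calcium chloride dihydrate 30.20 mg; sucrose 2.51 g; mannitol 7.53 g; nickel chloride hexahydrate 11.66 mg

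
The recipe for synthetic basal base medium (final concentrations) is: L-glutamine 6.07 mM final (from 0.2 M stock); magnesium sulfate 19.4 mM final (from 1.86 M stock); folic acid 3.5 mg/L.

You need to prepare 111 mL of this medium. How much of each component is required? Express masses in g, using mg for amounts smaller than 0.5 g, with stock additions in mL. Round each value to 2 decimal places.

L-glutamine 3.37 mL; magnesium sulfate 1.16 mL; folic acid 0.39 mg

Working volume: 111 mL = 0.111 L.
L-glutamine: C1V1 = C2V2 → 6.07 mM × 111 mL ÷ 200 mM = 3.37 mL
magnesium sulfate: dilute stock: 19.4 mM × 111 mL ÷ 1860 mM = 1.16 mL
folic acid: 3.5 mg/L × 0.111 L = 0.39 mg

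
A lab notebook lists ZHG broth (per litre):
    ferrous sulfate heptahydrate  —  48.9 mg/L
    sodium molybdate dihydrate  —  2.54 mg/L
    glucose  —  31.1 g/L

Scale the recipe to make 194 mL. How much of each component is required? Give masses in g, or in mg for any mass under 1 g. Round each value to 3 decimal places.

ferrous sulfate heptahydrate 9.487 mg; sodium molybdate dihydrate 0.493 mg; glucose 6.033 g

Working volume: 194 mL = 0.194 L.
ferrous sulfate heptahydrate: 48.9 mg/L × 0.194 L = 9.487 mg
sodium molybdate dihydrate: 2.54 mg/L × 0.194 L = 0.493 mg
glucose: 31.1 g/L × 0.194 L = 6.033 g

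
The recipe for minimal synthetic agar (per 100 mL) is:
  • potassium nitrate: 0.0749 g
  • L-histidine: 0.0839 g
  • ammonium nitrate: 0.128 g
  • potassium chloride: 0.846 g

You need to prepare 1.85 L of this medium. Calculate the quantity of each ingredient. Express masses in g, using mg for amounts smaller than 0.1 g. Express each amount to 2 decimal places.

Scale factor = 1850 mL / 100 mL = 18.5.
potassium nitrate: 0.0749 g × (1850 mL / 100 mL) = 1.39 g
L-histidine: 0.0839 g × (1850 mL / 100 mL) = 1.55 g
ammonium nitrate: 0.128 g × (1850 mL / 100 mL) = 2.37 g
potassium chloride: 0.846 g × (1850 mL / 100 mL) = 15.65 g

potassium nitrate 1.39 g; L-histidine 1.55 g; ammonium nitrate 2.37 g; potassium chloride 15.65 g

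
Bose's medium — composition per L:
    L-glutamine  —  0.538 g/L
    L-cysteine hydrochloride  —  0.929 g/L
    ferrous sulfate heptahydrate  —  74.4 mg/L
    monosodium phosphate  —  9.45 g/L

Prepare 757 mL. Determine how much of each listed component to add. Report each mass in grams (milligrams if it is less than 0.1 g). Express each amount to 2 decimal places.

L-glutamine 0.41 g; L-cysteine hydrochloride 0.70 g; ferrous sulfate heptahydrate 56.32 mg; monosodium phosphate 7.15 g

Target volume = 757 mL = 0.757 L.
L-glutamine: 0.538 g/L × 0.757 L = 0.41 g
L-cysteine hydrochloride: 0.929 g/L × 0.757 L = 0.70 g
ferrous sulfate heptahydrate: 74.4 mg/L × 0.757 L = 56.32 mg
monosodium phosphate: 9.45 g/L × 0.757 L = 7.15 g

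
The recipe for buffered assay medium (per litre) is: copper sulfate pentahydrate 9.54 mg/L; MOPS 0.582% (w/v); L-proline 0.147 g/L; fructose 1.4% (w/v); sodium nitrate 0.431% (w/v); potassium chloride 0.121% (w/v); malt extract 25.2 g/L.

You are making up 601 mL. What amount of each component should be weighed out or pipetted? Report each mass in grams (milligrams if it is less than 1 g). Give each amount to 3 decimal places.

Target volume = 601 mL = 0.601 L.
copper sulfate pentahydrate: 9.54 mg/L × 0.601 L = 5.734 mg
MOPS: 0.582 g per 100 mL × 601 mL ÷ 100 = 3.498 g
L-proline: 0.147 g/L × 0.601 L = 0.088347 g = 88.347 mg
fructose: 1.4% w/v = 14 g/L → 14 × 0.601 L = 8.414 g
sodium nitrate: 0.431% w/v = 4.31 g/L → 4.31 × 0.601 L = 2.590 g
potassium chloride: 0.121% w/v = 1.21 g/L → 1.21 × 0.601 L = 0.72721 g = 727.210 mg
malt extract: 25.2 g/L × 0.601 L = 15.145 g

copper sulfate pentahydrate 5.734 mg; MOPS 3.498 g; L-proline 88.347 mg; fructose 8.414 g; sodium nitrate 2.590 g; potassium chloride 727.210 mg; malt extract 15.145 g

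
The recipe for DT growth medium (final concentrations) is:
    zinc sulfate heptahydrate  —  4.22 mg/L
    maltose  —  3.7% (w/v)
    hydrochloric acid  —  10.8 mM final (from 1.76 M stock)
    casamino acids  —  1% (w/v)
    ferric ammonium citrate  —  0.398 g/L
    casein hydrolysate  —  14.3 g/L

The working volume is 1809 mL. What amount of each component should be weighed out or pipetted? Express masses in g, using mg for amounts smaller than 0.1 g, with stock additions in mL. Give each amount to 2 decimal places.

zinc sulfate heptahydrate 7.63 mg; maltose 66.93 g; hydrochloric acid 11.10 mL; casamino acids 18.09 g; ferric ammonium citrate 0.72 g; casein hydrolysate 25.87 g

Scale factor relative to 1 L: 1.809.
zinc sulfate heptahydrate: 4.22 mg/L × 1.809 L = 7.63 mg
maltose: 3.7 g per 100 mL × 1809 mL ÷ 100 = 66.93 g
hydrochloric acid: V = C2·V2/C1 = 10.8 mM × 1809 mL ÷ 1760 mM = 11.10 mL
casamino acids: 1 g per 100 mL × 1809 mL ÷ 100 = 18.09 g
ferric ammonium citrate: 0.398 g/L × 1.809 L = 0.72 g
casein hydrolysate: 14.3 g/L × 1.809 L = 25.87 g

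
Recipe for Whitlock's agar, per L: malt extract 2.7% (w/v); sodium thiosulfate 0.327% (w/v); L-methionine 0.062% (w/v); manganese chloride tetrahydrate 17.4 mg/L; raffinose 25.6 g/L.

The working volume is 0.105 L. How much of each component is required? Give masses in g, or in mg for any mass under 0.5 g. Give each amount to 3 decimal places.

Scale factor relative to 1 L: 0.105.
malt extract: 2.7% w/v = 27 g/L → 27 × 0.105 L = 2.835 g
sodium thiosulfate: 0.327% w/v = 3.27 g/L → 3.27 × 0.105 L = 0.34335 g = 343.350 mg
L-methionine: 0.062 g per 100 mL × 105 mL ÷ 100 = 0.0651 g = 65.100 mg
manganese chloride tetrahydrate: 17.4 mg/L × 0.105 L = 1.827 mg
raffinose: 25.6 g/L × 0.105 L = 2.688 g

malt extract 2.835 g; sodium thiosulfate 343.350 mg; L-methionine 65.100 mg; manganese chloride tetrahydrate 1.827 mg; raffinose 2.688 g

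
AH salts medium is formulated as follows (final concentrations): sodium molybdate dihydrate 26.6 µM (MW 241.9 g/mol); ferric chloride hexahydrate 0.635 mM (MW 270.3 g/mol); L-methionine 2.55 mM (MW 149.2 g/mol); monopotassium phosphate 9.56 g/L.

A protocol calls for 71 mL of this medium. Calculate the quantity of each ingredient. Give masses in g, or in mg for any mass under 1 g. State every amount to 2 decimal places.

Working volume: 71 mL = 0.071 L.
sodium molybdate dihydrate: 26.6 µmol/L × 241.9 g/mol × 0.071 L ÷ 1000 = 0.46 mg
ferric chloride hexahydrate: 0.635 mmol/L × 270.3 mg/mmol × 0.071 L = 12.19 mg
L-methionine: 2.55 mmol/L × 149.2 mg/mmol × 0.071 L = 27.01 mg
monopotassium phosphate: 9.56 g/L × 0.071 L = 0.67876 g = 678.76 mg

sodium molybdate dihydrate 0.46 mg; ferric chloride hexahydrate 12.19 mg; L-methionine 27.01 mg; monopotassium phosphate 678.76 mg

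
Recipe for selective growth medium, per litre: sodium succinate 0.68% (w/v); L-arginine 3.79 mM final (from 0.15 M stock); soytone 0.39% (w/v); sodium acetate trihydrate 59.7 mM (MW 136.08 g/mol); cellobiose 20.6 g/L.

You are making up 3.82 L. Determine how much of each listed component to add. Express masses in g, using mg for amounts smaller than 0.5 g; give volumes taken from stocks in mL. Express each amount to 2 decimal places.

sodium succinate 25.98 g; L-arginine 96.52 mL; soytone 14.90 g; sodium acetate trihydrate 31.03 g; cellobiose 78.69 g

Scale factor relative to 1 L: 3.82.
sodium succinate: 0.68 g per 100 mL × 3820 mL ÷ 100 = 25.98 g
L-arginine: C1V1 = C2V2 → 3.79 mM × 3820 mL ÷ 150 mM = 96.52 mL
soytone: 0.39% w/v = 3.9 g/L → 3.9 × 3.82 L = 14.90 g
sodium acetate trihydrate: 59.7 mmol/L × 136.08 g/mol × 3.82 L ÷ 1000 = 31.03 g
cellobiose: 20.6 g/L × 3.82 L = 78.69 g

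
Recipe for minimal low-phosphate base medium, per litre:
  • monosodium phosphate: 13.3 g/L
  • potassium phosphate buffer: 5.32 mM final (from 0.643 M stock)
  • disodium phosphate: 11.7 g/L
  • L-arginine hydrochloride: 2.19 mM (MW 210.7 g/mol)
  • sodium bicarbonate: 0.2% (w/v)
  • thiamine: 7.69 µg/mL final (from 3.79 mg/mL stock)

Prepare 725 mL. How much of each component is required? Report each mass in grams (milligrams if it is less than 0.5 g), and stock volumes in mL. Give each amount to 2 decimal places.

monosodium phosphate 9.64 g; potassium phosphate buffer 6.00 mL; disodium phosphate 8.48 g; L-arginine hydrochloride 334.54 mg; sodium bicarbonate 1.45 g; thiamine 1.47 mL

Target volume = 725 mL = 0.725 L.
monosodium phosphate: 13.3 g/L × 0.725 L = 9.64 g
potassium phosphate buffer: V = C2·V2/C1 = 5.32 mM × 725 mL ÷ 643 mM = 6.00 mL
disodium phosphate: 11.7 g/L × 0.725 L = 8.48 g
L-arginine hydrochloride: 2.19 mmol/L × 210.7 mg/mmol × 0.725 L = 334.54 mg
sodium bicarbonate: 0.2 g per 100 mL × 725 mL ÷ 100 = 1.45 g
thiamine: V = C2·V2/C1 = 7.69 µg/mL × 725 mL ÷ 3790 µg/mL = 1.47 mL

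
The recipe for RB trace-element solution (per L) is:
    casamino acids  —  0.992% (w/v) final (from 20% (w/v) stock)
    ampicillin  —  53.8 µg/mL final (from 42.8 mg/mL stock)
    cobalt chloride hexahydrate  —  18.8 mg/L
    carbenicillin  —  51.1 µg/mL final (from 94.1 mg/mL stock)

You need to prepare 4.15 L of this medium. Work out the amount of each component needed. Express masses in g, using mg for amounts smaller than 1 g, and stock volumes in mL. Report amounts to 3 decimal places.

casamino acids 205.840 mL; ampicillin 5.217 mL; cobalt chloride hexahydrate 78.020 mg; carbenicillin 2.254 mL

Scale factor relative to 1 L: 4.15.
casamino acids: V = C2·V2/C1 = 0.992% ÷ 20% × 4150 mL = 205.840 mL
ampicillin: C1V1 = C2V2 → 53.8 µg/mL × 4150 mL ÷ 42800 µg/mL = 5.217 mL
cobalt chloride hexahydrate: 18.8 mg/L × 4.15 L = 78.020 mg
carbenicillin: C1V1 = C2V2 → 51.1 µg/mL × 4150 mL ÷ 94100 µg/mL = 2.254 mL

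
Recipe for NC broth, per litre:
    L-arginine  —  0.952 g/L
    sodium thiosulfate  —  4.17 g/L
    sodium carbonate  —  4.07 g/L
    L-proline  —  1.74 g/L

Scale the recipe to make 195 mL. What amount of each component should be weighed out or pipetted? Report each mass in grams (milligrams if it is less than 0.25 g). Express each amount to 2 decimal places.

Working volume: 195 mL = 0.195 L.
L-arginine: 0.952 g/L × 0.195 L = 0.18564 g = 185.64 mg
sodium thiosulfate: 4.17 g/L × 0.195 L = 0.81 g
sodium carbonate: 4.07 g/L × 0.195 L = 0.79 g
L-proline: 1.74 g/L × 0.195 L = 0.34 g

L-arginine 185.64 mg; sodium thiosulfate 0.81 g; sodium carbonate 0.79 g; L-proline 0.34 g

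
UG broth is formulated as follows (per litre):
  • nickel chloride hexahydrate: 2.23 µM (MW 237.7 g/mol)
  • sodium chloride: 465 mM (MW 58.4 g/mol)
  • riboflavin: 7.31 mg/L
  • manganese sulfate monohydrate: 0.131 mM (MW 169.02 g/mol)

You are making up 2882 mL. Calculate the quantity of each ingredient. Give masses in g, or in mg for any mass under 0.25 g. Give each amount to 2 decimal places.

nickel chloride hexahydrate 1.53 mg; sodium chloride 78.26 g; riboflavin 21.07 mg; manganese sulfate monohydrate 63.81 mg

Working volume: 2882 mL = 2.882 L.
nickel chloride hexahydrate: 2.23 µmol/L × 237.7 g/mol × 2.882 L ÷ 1000 = 1.53 mg
sodium chloride: 465 mmol/L × 58.4 g/mol × 2.882 L ÷ 1000 = 78.26 g
riboflavin: 7.31 mg/L × 2.882 L = 21.07 mg
manganese sulfate monohydrate: 0.131 mmol/L × 169.02 mg/mmol × 2.882 L = 63.81 mg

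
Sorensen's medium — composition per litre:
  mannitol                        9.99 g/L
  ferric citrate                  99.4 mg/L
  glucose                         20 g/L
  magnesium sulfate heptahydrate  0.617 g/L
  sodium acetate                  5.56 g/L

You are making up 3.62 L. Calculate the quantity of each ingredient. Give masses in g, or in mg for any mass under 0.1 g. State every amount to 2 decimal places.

mannitol 36.16 g; ferric citrate 0.36 g; glucose 72.40 g; magnesium sulfate heptahydrate 2.23 g; sodium acetate 20.13 g

Working volume: 3.62 L.
mannitol: 9.99 g/L × 3.62 L = 36.16 g
ferric citrate: 99.4 mg/L × 3.62 L = 359.828 mg = 0.36 g
glucose: 20 g/L × 3.62 L = 72.40 g
magnesium sulfate heptahydrate: 0.617 g/L × 3.62 L = 2.23 g
sodium acetate: 5.56 g/L × 3.62 L = 20.13 g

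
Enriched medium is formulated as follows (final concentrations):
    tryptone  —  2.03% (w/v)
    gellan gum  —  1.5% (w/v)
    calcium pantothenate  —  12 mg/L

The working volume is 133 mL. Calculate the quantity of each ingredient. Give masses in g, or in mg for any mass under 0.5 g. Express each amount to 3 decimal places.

Working volume: 133 mL = 0.133 L.
tryptone: 2.03% w/v = 20.3 g/L → 20.3 × 0.133 L = 2.700 g
gellan gum: 1.5 g per 100 mL × 133 mL ÷ 100 = 1.995 g
calcium pantothenate: 12 mg/L × 0.133 L = 1.596 mg

tryptone 2.700 g; gellan gum 1.995 g; calcium pantothenate 1.596 mg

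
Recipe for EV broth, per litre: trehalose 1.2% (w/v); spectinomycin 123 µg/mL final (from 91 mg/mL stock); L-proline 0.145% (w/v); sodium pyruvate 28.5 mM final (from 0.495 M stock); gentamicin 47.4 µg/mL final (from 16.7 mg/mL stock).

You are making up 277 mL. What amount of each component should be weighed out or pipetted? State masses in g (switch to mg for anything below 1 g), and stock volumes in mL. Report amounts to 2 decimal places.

trehalose 3.32 g; spectinomycin 0.37 mL; L-proline 401.65 mg; sodium pyruvate 15.95 mL; gentamicin 0.79 mL

Working volume: 277 mL = 0.277 L.
trehalose: 1.2% w/v = 12 g/L → 12 × 0.277 L = 3.32 g
spectinomycin: C1V1 = C2V2 → 123 µg/mL × 277 mL ÷ 91000 µg/mL = 0.37 mL
L-proline: 0.145% w/v = 1.45 g/L → 1.45 × 0.277 L = 0.40165 g = 401.65 mg
sodium pyruvate: C1V1 = C2V2 → 28.5 mM × 277 mL ÷ 495 mM = 15.95 mL
gentamicin: dilute stock: 47.4 µg/mL × 277 mL ÷ 16700 µg/mL = 0.79 mL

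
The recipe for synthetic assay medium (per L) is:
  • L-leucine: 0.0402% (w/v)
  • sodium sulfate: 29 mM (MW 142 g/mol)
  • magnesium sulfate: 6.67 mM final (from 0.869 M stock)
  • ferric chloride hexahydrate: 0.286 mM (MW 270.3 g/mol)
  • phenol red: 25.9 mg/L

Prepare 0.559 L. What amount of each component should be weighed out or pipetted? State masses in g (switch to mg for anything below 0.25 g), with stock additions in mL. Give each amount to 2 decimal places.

L-leucine 224.72 mg; sodium sulfate 2.30 g; magnesium sulfate 4.29 mL; ferric chloride hexahydrate 43.21 mg; phenol red 14.48 mg

Scale factor relative to 1 L: 0.559.
L-leucine: 0.0402% w/v = 0.402 g/L → 0.402 × 0.559 L = 0.224718 g = 224.72 mg
sodium sulfate: 29 mmol/L × 142 g/mol × 0.559 L ÷ 1000 = 2.30 g
magnesium sulfate: V = C2·V2/C1 = 6.67 mM × 559 mL ÷ 869 mM = 4.29 mL
ferric chloride hexahydrate: 0.286 mmol/L × 270.3 mg/mmol × 0.559 L = 43.21 mg
phenol red: 25.9 mg/L × 0.559 L = 14.48 mg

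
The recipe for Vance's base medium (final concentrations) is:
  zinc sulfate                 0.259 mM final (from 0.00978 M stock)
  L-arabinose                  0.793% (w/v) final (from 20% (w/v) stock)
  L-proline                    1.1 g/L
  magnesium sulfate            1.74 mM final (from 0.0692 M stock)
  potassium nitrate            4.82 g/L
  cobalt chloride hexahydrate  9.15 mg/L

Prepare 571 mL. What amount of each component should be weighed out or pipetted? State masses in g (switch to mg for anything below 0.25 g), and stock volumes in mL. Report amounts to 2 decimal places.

Target volume = 571 mL = 0.571 L.
zinc sulfate: V = C2·V2/C1 = 0.259 mM × 571 mL ÷ 9.78 mM = 15.12 mL
L-arabinose: C1V1 = C2V2 → 0.793% ÷ 20% × 571 mL = 22.64 mL
L-proline: 1.1 g/L × 0.571 L = 0.63 g
magnesium sulfate: dilute stock: 1.74 mM × 571 mL ÷ 69.2 mM = 14.36 mL
potassium nitrate: 4.82 g/L × 0.571 L = 2.75 g
cobalt chloride hexahydrate: 9.15 mg/L × 0.571 L = 5.22 mg

zinc sulfate 15.12 mL; L-arabinose 22.64 mL; L-proline 0.63 g; magnesium sulfate 14.36 mL; potassium nitrate 2.75 g; cobalt chloride hexahydrate 5.22 mg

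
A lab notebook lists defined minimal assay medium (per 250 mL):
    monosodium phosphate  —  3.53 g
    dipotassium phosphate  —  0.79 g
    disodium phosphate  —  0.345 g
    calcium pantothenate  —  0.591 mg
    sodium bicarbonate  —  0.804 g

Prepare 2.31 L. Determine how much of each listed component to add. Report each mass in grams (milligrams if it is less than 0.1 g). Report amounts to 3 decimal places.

Ratio of target to recipe volume: 2310 / 250 = 9.24.
monosodium phosphate: 3.53 g × (2310 mL / 250 mL) = 32.617 g
dipotassium phosphate: 0.79 g × (2310 mL / 250 mL) = 7.300 g
disodium phosphate: 0.345 g × (2310 mL / 250 mL) = 3.188 g
calcium pantothenate: 0.591 mg × (2310 mL / 250 mL) = 5.461 mg
sodium bicarbonate: 0.804 g × (2310 mL / 250 mL) = 7.429 g

monosodium phosphate 32.617 g; dipotassium phosphate 7.300 g; disodium phosphate 3.188 g; calcium pantothenate 5.461 mg; sodium bicarbonate 7.429 g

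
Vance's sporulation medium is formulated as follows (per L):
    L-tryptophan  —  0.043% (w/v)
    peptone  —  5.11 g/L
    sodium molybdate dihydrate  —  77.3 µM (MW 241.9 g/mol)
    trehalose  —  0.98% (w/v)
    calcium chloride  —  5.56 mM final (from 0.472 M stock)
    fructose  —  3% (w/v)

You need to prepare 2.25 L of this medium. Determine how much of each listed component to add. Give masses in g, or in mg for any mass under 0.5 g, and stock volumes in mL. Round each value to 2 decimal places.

L-tryptophan 0.97 g; peptone 11.50 g; sodium molybdate dihydrate 42.07 mg; trehalose 22.05 g; calcium chloride 26.50 mL; fructose 67.50 g

Scale factor relative to 1 L: 2.25.
L-tryptophan: 0.043% w/v = 0.43 g/L → 0.43 × 2.25 L = 0.97 g
peptone: 5.11 g/L × 2.25 L = 11.50 g
sodium molybdate dihydrate: 77.3 µmol/L × 241.9 g/mol × 2.25 L ÷ 1000 = 42.07 mg
trehalose: 0.98% w/v = 9.8 g/L → 9.8 × 2.25 L = 22.05 g
calcium chloride: V = C2·V2/C1 = 5.56 mM × 2250 mL ÷ 472 mM = 26.50 mL
fructose: 3 g per 100 mL × 2250 mL ÷ 100 = 67.50 g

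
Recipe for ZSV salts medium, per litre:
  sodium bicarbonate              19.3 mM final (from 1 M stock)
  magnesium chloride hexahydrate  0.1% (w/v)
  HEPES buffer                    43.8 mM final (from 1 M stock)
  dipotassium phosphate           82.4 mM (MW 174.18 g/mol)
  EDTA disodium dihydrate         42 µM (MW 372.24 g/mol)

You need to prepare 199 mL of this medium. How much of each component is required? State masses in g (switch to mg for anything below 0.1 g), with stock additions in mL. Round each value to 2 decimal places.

Target volume = 199 mL = 0.199 L.
sodium bicarbonate: C1V1 = C2V2 → 19.3 mM × 199 mL ÷ 1000 mM = 3.84 mL
magnesium chloride hexahydrate: 0.1 g per 100 mL × 199 mL ÷ 100 = 0.20 g
HEPES buffer: C1V1 = C2V2 → 43.8 mM × 199 mL ÷ 1000 mM = 8.72 mL
dipotassium phosphate: 82.4 mmol/L × 174.18 g/mol × 0.199 L ÷ 1000 = 2.86 g
EDTA disodium dihydrate: 42 µmol/L × 372.24 g/mol × 0.199 L ÷ 1000 = 3.11 mg

sodium bicarbonate 3.84 mL; magnesium chloride hexahydrate 0.20 g; HEPES buffer 8.72 mL; dipotassium phosphate 2.86 g; EDTA disodium dihydrate 3.11 mg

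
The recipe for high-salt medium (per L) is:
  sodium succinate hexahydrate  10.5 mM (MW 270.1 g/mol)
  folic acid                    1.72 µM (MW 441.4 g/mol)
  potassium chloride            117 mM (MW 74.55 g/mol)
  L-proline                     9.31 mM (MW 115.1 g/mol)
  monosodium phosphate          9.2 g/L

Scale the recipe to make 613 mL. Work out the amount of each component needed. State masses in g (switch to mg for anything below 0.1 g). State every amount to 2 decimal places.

sodium succinate hexahydrate 1.74 g; folic acid 0.47 mg; potassium chloride 5.35 g; L-proline 0.66 g; monosodium phosphate 5.64 g

Target volume = 613 mL = 0.613 L.
sodium succinate hexahydrate: 10.5 mmol/L × 270.1 g/mol × 0.613 L ÷ 1000 = 1.74 g
folic acid: 1.72 µmol/L × 441.4 g/mol × 0.613 L ÷ 1000 = 0.47 mg
potassium chloride: 117 mmol/L × 74.55 g/mol × 0.613 L ÷ 1000 = 5.35 g
L-proline: 9.31 mmol/L × 115.1 g/mol × 0.613 L ÷ 1000 = 0.66 g
monosodium phosphate: 9.2 g/L × 0.613 L = 5.64 g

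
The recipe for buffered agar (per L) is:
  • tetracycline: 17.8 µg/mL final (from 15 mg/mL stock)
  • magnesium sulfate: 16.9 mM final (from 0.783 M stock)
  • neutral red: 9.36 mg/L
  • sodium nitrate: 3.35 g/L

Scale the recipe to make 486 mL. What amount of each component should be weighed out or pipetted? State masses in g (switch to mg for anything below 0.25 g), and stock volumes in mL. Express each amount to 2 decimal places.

Working volume: 486 mL = 0.486 L.
tetracycline: dilute stock: 17.8 µg/mL × 486 mL ÷ 15000 µg/mL = 0.58 mL
magnesium sulfate: C1V1 = C2V2 → 16.9 mM × 486 mL ÷ 783 mM = 10.49 mL
neutral red: 9.36 mg/L × 0.486 L = 4.55 mg
sodium nitrate: 3.35 g/L × 0.486 L = 1.63 g

tetracycline 0.58 mL; magnesium sulfate 10.49 mL; neutral red 4.55 mg; sodium nitrate 1.63 g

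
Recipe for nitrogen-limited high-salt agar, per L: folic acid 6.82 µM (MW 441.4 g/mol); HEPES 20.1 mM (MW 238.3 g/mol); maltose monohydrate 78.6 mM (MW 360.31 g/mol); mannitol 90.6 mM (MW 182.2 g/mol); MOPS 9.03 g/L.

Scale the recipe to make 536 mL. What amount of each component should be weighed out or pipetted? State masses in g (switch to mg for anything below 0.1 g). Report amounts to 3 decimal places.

Working volume: 536 mL = 0.536 L.
folic acid: 6.82 µmol/L × 441.4 g/mol × 0.536 L ÷ 1000 = 1.614 mg
HEPES: 20.1 mmol/L × 238.3 g/mol × 0.536 L ÷ 1000 = 2.567 g
maltose monohydrate: 78.6 mmol/L × 360.31 g/mol × 0.536 L ÷ 1000 = 15.180 g
mannitol: 90.6 mmol/L × 182.2 g/mol × 0.536 L ÷ 1000 = 8.848 g
MOPS: 9.03 g/L × 0.536 L = 4.840 g

folic acid 1.614 mg; HEPES 2.567 g; maltose monohydrate 15.180 g; mannitol 8.848 g; MOPS 4.840 g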